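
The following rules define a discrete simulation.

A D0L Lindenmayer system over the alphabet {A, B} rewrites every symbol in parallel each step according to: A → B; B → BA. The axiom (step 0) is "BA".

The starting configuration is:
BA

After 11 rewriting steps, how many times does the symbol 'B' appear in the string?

gen 0: BA
gen 1: BAB
gen 2: BABBA
gen 3: BABBABAB
gen 4: BABBABABBABBA
gen 5: BABBABABBABBABABBABAB
gen 6: BABBABABBABBABABBABABBABBABABBABBA
gen 7: BABBABABBABBABABBABABBABBABABBABBABABBABABBABBABABBABAB
gen 8: BABBABABBABBABABBABABBABBABABBABBABABBABABBABBABABBABABBABBABABBABBABABBABABBABBABABBABBA
gen 9: BABBABABBABBABABBABABBABBABABBABBABABBABABBABBABABBABABBAB…BBABABBABABBABBABABBABABBABBABABBABBABABBABABBABBABABBABAB  (len 144)
gen 10: BABBABABBABBABABBABABBABBABABBABBABABBABABBABBABABBABABBAB…BBABABBABABBABBABABBABABBABBABABBABBABABBABABBABBABABBABBA  (len 233)
gen 11: BABBABABBABBABABBABABBABBABABBABBABABBABABBABBABABBABABBAB…BBABABBABABBABBABABBABABBABBABABBABBABABBABABBABBABABBABAB  (len 377)

233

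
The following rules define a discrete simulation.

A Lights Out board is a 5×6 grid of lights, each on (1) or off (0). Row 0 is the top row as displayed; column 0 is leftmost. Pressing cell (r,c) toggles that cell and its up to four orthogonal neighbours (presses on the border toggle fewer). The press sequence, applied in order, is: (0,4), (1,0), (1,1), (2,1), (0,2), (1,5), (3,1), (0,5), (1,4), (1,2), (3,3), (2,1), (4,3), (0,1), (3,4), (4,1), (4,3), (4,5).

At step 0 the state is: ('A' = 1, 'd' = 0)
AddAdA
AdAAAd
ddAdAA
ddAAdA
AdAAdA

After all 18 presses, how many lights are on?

gen 0: AddAdA
AdAAAd
ddAdAA
ddAAdA
AdAAdA
gen 1: AdddAd
AdAAdd
ddAdAA
ddAAdA
AdAAdA
gen 2: ddddAd
dAAAdd
AdAdAA
ddAAdA
AdAAdA
gen 3: dAddAd
AddAdd
AAAdAA
ddAAdA
AdAAdA
gen 4: dAddAd
AAdAdd
ddddAA
dAAAdA
AdAAdA
gen 5: ddAAAd
AAAAdd
ddddAA
dAAAdA
AdAAdA
gen 6: ddAAAA
AAAAAA
ddddAd
dAAAdA
AdAAdA
gen 7: ddAAAA
AAAAAA
dAddAd
AddAdA
AAAAdA
gen 8: ddAAdd
AAAAAd
dAddAd
AddAdA
AAAAdA
gen 9: ddAAAd
AAAddA
dAdddd
AddAdA
AAAAdA
gen 10: dddAAd
AddAdA
dAAddd
AddAdA
AAAAdA
gen 11: dddAAd
AddAdA
dAAAdd
AdAdAA
AAAddA
gen 12: dddAAd
AAdAdA
AddAdd
AAAdAA
AAAddA
gen 13: dddAAd
AAdAdA
AddAdd
AAAAAA
AAdAAA
gen 14: AAAAAd
AddAdA
AddAdd
AAAAAA
AAdAAA
gen 15: AAAAAd
AddAdA
AddAAd
AAAddd
AAdAdA
gen 16: AAAAAd
AddAdA
AddAAd
AdAddd
ddAAdA
gen 17: AAAAAd
AddAdA
AddAAd
AdAAdd
ddddAA
gen 18: AAAAAd
AddAdA
AddAAd
AdAAdA
dddddd

15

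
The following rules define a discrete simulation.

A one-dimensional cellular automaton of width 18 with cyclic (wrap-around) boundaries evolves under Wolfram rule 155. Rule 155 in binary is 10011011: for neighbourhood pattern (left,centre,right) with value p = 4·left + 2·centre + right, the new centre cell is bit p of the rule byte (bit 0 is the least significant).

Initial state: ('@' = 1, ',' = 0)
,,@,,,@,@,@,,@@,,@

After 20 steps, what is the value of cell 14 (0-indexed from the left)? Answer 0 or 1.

[0] ,,@,,,@,@,@,,@@,,@
[1] @@,@@@,,,,,@@@,@@,
[2] @,,@@,@@@@@@@,,@,,
[3] ,@@@,,@@@@@@,@@,@@
[4] ,@@,@@@@@@@,,@,,@,
[5] @@,,@@@@@@,@@,@@,@
[6] @,@@@@@@@,,@,,@,,@
[7] ,,@@@@@@,@@,@@,@@@
[8] @@@@@@@,,@,,@,,@@,
[9] @@@@@@,@@,@@,@@@,,
[10] @@@@@,,@,,@,,@@,@@
[11] @@@@,@@,@@,@@@,,@@
[12] @@@,,@,,@,,@@,@@@@
[13] @@,@@,@@,@@@,,@@@@
[14] @,,@,,@,,@@,@@@@@@
[15] ,@@,@@,@@@,,@@@@@@
[16] ,@,,@,,@@,@@@@@@@,
[17] @,@@,@@@,,@@@@@@,@
[18] ,,@,,@@,@@@@@@@,,@
[19] @@,@@@,,@@@@@@,@@,
[20] @,,@@,@@@@@@@,,@,,

0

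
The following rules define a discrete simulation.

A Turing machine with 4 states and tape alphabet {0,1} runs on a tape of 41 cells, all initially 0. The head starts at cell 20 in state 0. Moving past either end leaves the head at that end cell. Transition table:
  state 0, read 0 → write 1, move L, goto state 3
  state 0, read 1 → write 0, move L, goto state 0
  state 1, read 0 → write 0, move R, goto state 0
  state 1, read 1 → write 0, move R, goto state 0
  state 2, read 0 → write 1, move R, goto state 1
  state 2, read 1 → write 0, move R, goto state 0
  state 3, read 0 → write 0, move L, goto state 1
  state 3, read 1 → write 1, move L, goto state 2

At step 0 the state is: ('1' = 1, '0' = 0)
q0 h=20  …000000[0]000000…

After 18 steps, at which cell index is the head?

step 0: q0 h=20  …000000[0]000000…
step 1: q3 h=19  …000000[0]100000…
step 2: q1 h=18  …000000[0]010000…
step 3: q0 h=19  …000000[0]100000…
step 4: q3 h=18  …000000[0]110000…
step 5: q1 h=17  …000000[0]011000…
step 6: q0 h=18  …000000[0]110000…
step 7: q3 h=17  …000000[0]111000…
step 8: q1 h=16  …000000[0]011100…
step 9: q0 h=17  …000000[0]111000…
step 10: q3 h=16  …000000[0]111100…
step 11: q1 h=15  …000000[0]011110…
step 12: q0 h=16  …000000[0]111100…
step 13: q3 h=15  …000000[0]111110…
step 14: q1 h=14  …000000[0]011111…
step 15: q0 h=15  …000000[0]111110…
step 16: q3 h=14  …000000[0]111111…
step 17: q1 h=13  …000000[0]011111…
step 18: q0 h=14  …000000[0]111111…

14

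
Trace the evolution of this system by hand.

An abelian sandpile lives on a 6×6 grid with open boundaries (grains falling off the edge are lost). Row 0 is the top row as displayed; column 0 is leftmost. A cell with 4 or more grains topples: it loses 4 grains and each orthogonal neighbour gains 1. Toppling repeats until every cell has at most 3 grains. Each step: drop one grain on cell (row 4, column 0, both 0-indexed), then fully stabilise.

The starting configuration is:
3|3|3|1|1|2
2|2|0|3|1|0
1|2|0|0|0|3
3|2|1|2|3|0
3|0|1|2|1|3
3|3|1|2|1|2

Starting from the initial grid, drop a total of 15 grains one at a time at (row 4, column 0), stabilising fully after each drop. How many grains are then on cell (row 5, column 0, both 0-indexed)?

0) 3|3|3|1|1|2
2|2|0|3|1|0
1|2|0|0|0|3
3|2|1|2|3|0
3|0|1|2|1|3
3|3|1|2|1|2
1) 3|3|3|1|1|2
2|2|0|3|1|0
2|2|0|0|0|3
0|3|1|2|3|0
2|2|1|2|1|3
1|0|2|2|1|2
2) 3|3|3|1|1|2
2|2|0|3|1|0
2|2|0|0|0|3
0|3|1|2|3|0
3|2|1|2|1|3
1|0|2|2|1|2
3) 3|3|3|1|1|2
2|2|0|3|1|0
2|2|0|0|0|3
1|3|1|2|3|0
0|3|1|2|1|3
2|0|2|2|1|2
4) 3|3|3|1|1|2
2|2|0|3|1|0
2|2|0|0|0|3
1|3|1|2|3|0
1|3|1|2|1|3
2|0|2|2|1|2
5) 3|3|3|1|1|2
2|2|0|3|1|0
2|2|0|0|0|3
1|3|1|2|3|0
2|3|1|2|1|3
2|0|2|2|1|2
6) 3|3|3|1|1|2
2|2|0|3|1|0
2|2|0|0|0|3
1|3|1|2|3|0
3|3|1|2|1|3
2|0|2|2|1|2
7) 3|3|3|1|1|2
2|2|0|3|1|0
2|3|0|0|0|3
3|0|2|2|3|0
1|1|2|2|1|3
3|1|2|2|1|2
8) 3|3|3|1|1|2
2|2|0|3|1|0
2|3|0|0|0|3
3|0|2|2|3|0
2|1|2|2|1|3
3|1|2|2|1|2
9) 3|3|3|1|1|2
2|2|0|3|1|0
2|3|0|0|0|3
3|0|2|2|3|0
3|1|2|2|1|3
3|1|2|2|1|2
10) 3|3|3|1|1|2
2|2|0|3|1|0
3|3|0|0|0|3
0|1|2|2|3|0
2|2|2|2|1|3
0|2|2|2|1|2
11) 3|3|3|1|1|2
2|2|0|3|1|0
3|3|0|0|0|3
0|1|2|2|3|0
3|2|2|2|1|3
0|2|2|2|1|2
12) 3|3|3|1|1|2
2|2|0|3|1|0
3|3|0|0|0|3
1|1|2|2|3|0
0|3|2|2|1|3
1|2|2|2|1|2
13) 3|3|3|1|1|2
2|2|0|3|1|0
3|3|0|0|0|3
1|1|2|2|3|0
1|3|2|2|1|3
1|2|2|2|1|2
14) 3|3|3|1|1|2
2|2|0|3|1|0
3|3|0|0|0|3
1|1|2|2|3|0
2|3|2|2|1|3
1|2|2|2|1|2
15) 3|3|3|1|1|2
2|2|0|3|1|0
3|3|0|0|0|3
1|1|2|2|3|0
3|3|2|2|1|3
1|2|2|2|1|2

1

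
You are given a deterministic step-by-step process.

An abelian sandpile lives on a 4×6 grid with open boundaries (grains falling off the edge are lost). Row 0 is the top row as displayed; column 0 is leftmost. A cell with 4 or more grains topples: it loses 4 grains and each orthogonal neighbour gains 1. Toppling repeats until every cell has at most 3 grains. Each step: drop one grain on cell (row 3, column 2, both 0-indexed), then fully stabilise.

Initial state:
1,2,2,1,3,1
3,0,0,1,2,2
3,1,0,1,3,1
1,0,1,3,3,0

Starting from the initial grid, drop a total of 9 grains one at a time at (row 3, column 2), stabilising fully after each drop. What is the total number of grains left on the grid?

40

0) 1,2,2,1,3,1
3,0,0,1,2,2
3,1,0,1,3,1
1,0,1,3,3,0
1) 1,2,2,1,3,1
3,0,0,1,2,2
3,1,0,1,3,1
1,0,2,3,3,0
2) 1,2,2,1,3,1
3,0,0,1,2,2
3,1,0,1,3,1
1,0,3,3,3,0
3) 1,2,2,1,3,1
3,0,0,1,3,2
3,1,1,3,0,2
1,1,1,1,1,1
4) 1,2,2,1,3,1
3,0,0,1,3,2
3,1,1,3,0,2
1,1,2,1,1,1
5) 1,2,2,1,3,1
3,0,0,1,3,2
3,1,1,3,0,2
1,1,3,1,1,1
6) 1,2,2,1,3,1
3,0,0,1,3,2
3,1,2,3,0,2
1,2,0,2,1,1
7) 1,2,2,1,3,1
3,0,0,1,3,2
3,1,2,3,0,2
1,2,1,2,1,1
8) 1,2,2,1,3,1
3,0,0,1,3,2
3,1,2,3,0,2
1,2,2,2,1,1
9) 1,2,2,1,3,1
3,0,0,1,3,2
3,1,2,3,0,2
1,2,3,2,1,1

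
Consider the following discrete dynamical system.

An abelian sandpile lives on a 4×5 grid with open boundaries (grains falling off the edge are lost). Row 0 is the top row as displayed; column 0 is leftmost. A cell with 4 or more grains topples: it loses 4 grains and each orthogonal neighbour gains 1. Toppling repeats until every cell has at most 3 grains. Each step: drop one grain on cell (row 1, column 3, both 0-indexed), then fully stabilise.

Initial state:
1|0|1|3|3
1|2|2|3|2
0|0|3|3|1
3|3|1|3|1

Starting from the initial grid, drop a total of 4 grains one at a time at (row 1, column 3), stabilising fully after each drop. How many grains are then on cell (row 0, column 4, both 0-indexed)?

gen 0: 1|0|1|3|3
1|2|2|3|2
0|0|3|3|1
3|3|1|3|1
gen 1: 1|0|3|2|1
1|3|1|0|1
0|1|1|3|3
3|3|3|0|2
gen 2: 1|0|3|2|1
1|3|1|1|1
0|1|1|3|3
3|3|3|0|2
gen 3: 1|0|3|2|1
1|3|1|2|1
0|1|1|3|3
3|3|3|0|2
gen 4: 1|0|3|2|1
1|3|1|3|1
0|1|1|3|3
3|3|3|0|2

1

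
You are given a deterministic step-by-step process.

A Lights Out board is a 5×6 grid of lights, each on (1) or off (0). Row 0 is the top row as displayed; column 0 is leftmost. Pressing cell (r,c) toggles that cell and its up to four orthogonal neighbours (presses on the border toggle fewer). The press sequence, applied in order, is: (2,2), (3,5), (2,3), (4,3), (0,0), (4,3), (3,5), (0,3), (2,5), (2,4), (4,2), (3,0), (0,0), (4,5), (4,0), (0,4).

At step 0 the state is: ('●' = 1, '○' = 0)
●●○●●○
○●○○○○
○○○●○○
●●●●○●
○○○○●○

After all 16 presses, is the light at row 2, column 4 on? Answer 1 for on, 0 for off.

k=0  ●●○●●○
○●○○○○
○○○●○○
●●●●○●
○○○○●○
k=1  ●●○●●○
○●●○○○
○●●○○○
●●○●○●
○○○○●○
k=2  ●●○●●○
○●●○○○
○●●○○●
●●○●●○
○○○○●●
k=3  ●●○●●○
○●●●○○
○●○●●●
●●○○●○
○○○○●●
k=4  ●●○●●○
○●●●○○
○●○●●●
●●○●●○
○○●●○●
k=5  ○○○●●○
●●●●○○
○●○●●●
●●○●●○
○○●●○●
k=6  ○○○●●○
●●●●○○
○●○●●●
●●○○●○
○○○○●●
k=7  ○○○●●○
●●●●○○
○●○●●○
●●○○○●
○○○○●○
k=8  ○○●○○○
●●●○○○
○●○●●○
●●○○○●
○○○○●○
k=9  ○○●○○○
●●●○○●
○●○●○●
●●○○○○
○○○○●○
k=10  ○○●○○○
●●●○●●
○●○○●○
●●○○●○
○○○○●○
k=11  ○○●○○○
●●●○●●
○●○○●○
●●●○●○
○●●●●○
k=12  ○○●○○○
●●●○●●
●●○○●○
○○●○●○
●●●●●○
k=13  ●●●○○○
○●●○●●
●●○○●○
○○●○●○
●●●●●○
k=14  ●●●○○○
○●●○●●
●●○○●○
○○●○●●
●●●●○●
k=15  ●●●○○○
○●●○●●
●●○○●○
●○●○●●
○○●●○●
k=16  ●●●●●●
○●●○○●
●●○○●○
●○●○●●
○○●●○●

1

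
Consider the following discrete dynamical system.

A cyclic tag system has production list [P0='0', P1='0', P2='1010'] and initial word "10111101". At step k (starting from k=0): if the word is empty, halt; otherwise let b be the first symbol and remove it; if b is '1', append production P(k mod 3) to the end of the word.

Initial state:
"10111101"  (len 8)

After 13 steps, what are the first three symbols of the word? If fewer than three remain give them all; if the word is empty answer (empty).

t=0: "10111101"  (len 8)
t=1: "01111010"  (len 8)
t=2: "1111010"  (len 7)
t=3: "1110101010"  (len 10)
t=4: "1101010100"  (len 10)
t=5: "1010101000"  (len 10)
t=6: "0101010001010"  (len 13)
t=7: "101010001010"  (len 12)
t=8: "010100010100"  (len 12)
t=9: "10100010100"  (len 11)
t=10: "01000101000"  (len 11)
t=11: "1000101000"  (len 10)
t=12: "0001010001010"  (len 13)
t=13: "001010001010"  (len 12)

001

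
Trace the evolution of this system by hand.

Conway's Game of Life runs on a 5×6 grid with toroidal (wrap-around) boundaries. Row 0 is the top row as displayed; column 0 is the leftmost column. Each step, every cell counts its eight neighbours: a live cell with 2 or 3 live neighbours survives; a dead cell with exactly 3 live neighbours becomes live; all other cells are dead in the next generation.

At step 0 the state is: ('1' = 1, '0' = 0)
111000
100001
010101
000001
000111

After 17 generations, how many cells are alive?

5

0) 111000
100001
010101
000001
000111
1) 011100
000011
000001
001101
011111
2) 010000
101111
100101
010001
000001
3) 011100
001100
000100
000001
000000
4) 010100
010010
001110
000000
001000
5) 010100
010010
001110
001000
001000
6) 010100
010010
011010
011000
011100
7) 110110
110010
100000
100000
100100
8) 000110
001110
100000
110001
101110
9) 010000
001011
101110
001110
101000
10) 111101
101011
000000
000010
001000
11) 000000
001010
000110
000000
101011
12) 010010
000010
000110
000000
000001
13) 000011
000011
000110
000010
000000
14) 000011
000000
000100
000110
000011
15) 000011
000010
000110
000101
000000
16) 000011
000000
000101
000100
000001
17) 000011
000001
000010
000000
000001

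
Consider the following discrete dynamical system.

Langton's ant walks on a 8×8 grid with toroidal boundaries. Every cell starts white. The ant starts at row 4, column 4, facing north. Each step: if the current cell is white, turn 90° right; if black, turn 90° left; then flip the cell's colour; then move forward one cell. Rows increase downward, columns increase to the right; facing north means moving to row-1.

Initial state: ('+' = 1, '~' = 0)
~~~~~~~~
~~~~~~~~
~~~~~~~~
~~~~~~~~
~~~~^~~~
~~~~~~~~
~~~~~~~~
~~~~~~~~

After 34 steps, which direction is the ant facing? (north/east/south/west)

k=0  ~~~~~~~~
~~~~~~~~
~~~~~~~~
~~~~~~~~
~~~~^~~~
~~~~~~~~
~~~~~~~~
~~~~~~~~
k=1  ~~~~~~~~
~~~~~~~~
~~~~~~~~
~~~~~~~~
~~~~+>~~
~~~~~~~~
~~~~~~~~
~~~~~~~~
k=2  ~~~~~~~~
~~~~~~~~
~~~~~~~~
~~~~~~~~
~~~~++~~
~~~~~v~~
~~~~~~~~
~~~~~~~~
k=3  ~~~~~~~~
~~~~~~~~
~~~~~~~~
~~~~~~~~
~~~~++~~
~~~~<+~~
~~~~~~~~
~~~~~~~~
k=4  ~~~~~~~~
~~~~~~~~
~~~~~~~~
~~~~~~~~
~~~~^+~~
~~~~++~~
~~~~~~~~
~~~~~~~~
k=5  ~~~~~~~~
~~~~~~~~
~~~~~~~~
~~~~~~~~
~~~<~+~~
~~~~++~~
~~~~~~~~
~~~~~~~~
k=6  ~~~~~~~~
~~~~~~~~
~~~~~~~~
~~~^~~~~
~~~+~+~~
~~~~++~~
~~~~~~~~
~~~~~~~~
k=7  ~~~~~~~~
~~~~~~~~
~~~~~~~~
~~~+>~~~
~~~+~+~~
~~~~++~~
~~~~~~~~
~~~~~~~~
k=8  ~~~~~~~~
~~~~~~~~
~~~~~~~~
~~~++~~~
~~~+v+~~
~~~~++~~
~~~~~~~~
~~~~~~~~
k=9  ~~~~~~~~
~~~~~~~~
~~~~~~~~
~~~++~~~
~~~<++~~
~~~~++~~
~~~~~~~~
~~~~~~~~
k=10  ~~~~~~~~
~~~~~~~~
~~~~~~~~
~~~++~~~
~~~~++~~
~~~v++~~
~~~~~~~~
~~~~~~~~
k=11  ~~~~~~~~
~~~~~~~~
~~~~~~~~
~~~++~~~
~~~~++~~
~~<+++~~
~~~~~~~~
~~~~~~~~
k=12  ~~~~~~~~
~~~~~~~~
~~~~~~~~
~~~++~~~
~~^~++~~
~~++++~~
~~~~~~~~
~~~~~~~~
k=13  ~~~~~~~~
~~~~~~~~
~~~~~~~~
~~~++~~~
~~+>++~~
~~++++~~
~~~~~~~~
~~~~~~~~
k=14  ~~~~~~~~
~~~~~~~~
~~~~~~~~
~~~++~~~
~~++++~~
~~+v++~~
~~~~~~~~
~~~~~~~~
k=15  ~~~~~~~~
~~~~~~~~
~~~~~~~~
~~~++~~~
~~++++~~
~~+~>+~~
~~~~~~~~
~~~~~~~~
k=16  ~~~~~~~~
~~~~~~~~
~~~~~~~~
~~~++~~~
~~++^+~~
~~+~~+~~
~~~~~~~~
~~~~~~~~
k=17  ~~~~~~~~
~~~~~~~~
~~~~~~~~
~~~++~~~
~~+<~+~~
~~+~~+~~
~~~~~~~~
~~~~~~~~
k=18  ~~~~~~~~
~~~~~~~~
~~~~~~~~
~~~++~~~
~~+~~+~~
~~+v~+~~
~~~~~~~~
~~~~~~~~
k=19  ~~~~~~~~
~~~~~~~~
~~~~~~~~
~~~++~~~
~~+~~+~~
~~<+~+~~
~~~~~~~~
~~~~~~~~
k=20  ~~~~~~~~
~~~~~~~~
~~~~~~~~
~~~++~~~
~~+~~+~~
~~~+~+~~
~~v~~~~~
~~~~~~~~
k=21  ~~~~~~~~
~~~~~~~~
~~~~~~~~
~~~++~~~
~~+~~+~~
~~~+~+~~
~<+~~~~~
~~~~~~~~
k=22  ~~~~~~~~
~~~~~~~~
~~~~~~~~
~~~++~~~
~~+~~+~~
~^~+~+~~
~++~~~~~
~~~~~~~~
k=23  ~~~~~~~~
~~~~~~~~
~~~~~~~~
~~~++~~~
~~+~~+~~
~+>+~+~~
~++~~~~~
~~~~~~~~
k=24  ~~~~~~~~
~~~~~~~~
~~~~~~~~
~~~++~~~
~~+~~+~~
~+++~+~~
~+v~~~~~
~~~~~~~~
k=25  ~~~~~~~~
~~~~~~~~
~~~~~~~~
~~~++~~~
~~+~~+~~
~+++~+~~
~+~>~~~~
~~~~~~~~
k=26  ~~~~~~~~
~~~~~~~~
~~~~~~~~
~~~++~~~
~~+~~+~~
~+++~+~~
~+~+~~~~
~~~v~~~~
k=27  ~~~~~~~~
~~~~~~~~
~~~~~~~~
~~~++~~~
~~+~~+~~
~+++~+~~
~+~+~~~~
~~<+~~~~
k=28  ~~~~~~~~
~~~~~~~~
~~~~~~~~
~~~++~~~
~~+~~+~~
~+++~+~~
~+^+~~~~
~~++~~~~
k=29  ~~~~~~~~
~~~~~~~~
~~~~~~~~
~~~++~~~
~~+~~+~~
~+++~+~~
~++>~~~~
~~++~~~~
k=30  ~~~~~~~~
~~~~~~~~
~~~~~~~~
~~~++~~~
~~+~~+~~
~++^~+~~
~++~~~~~
~~++~~~~
k=31  ~~~~~~~~
~~~~~~~~
~~~~~~~~
~~~++~~~
~~+~~+~~
~+<~~+~~
~++~~~~~
~~++~~~~
k=32  ~~~~~~~~
~~~~~~~~
~~~~~~~~
~~~++~~~
~~+~~+~~
~+~~~+~~
~+v~~~~~
~~++~~~~
k=33  ~~~~~~~~
~~~~~~~~
~~~~~~~~
~~~++~~~
~~+~~+~~
~+~~~+~~
~+~>~~~~
~~++~~~~
k=34  ~~~~~~~~
~~~~~~~~
~~~~~~~~
~~~++~~~
~~+~~+~~
~+~~~+~~
~+~+~~~~
~~+v~~~~

south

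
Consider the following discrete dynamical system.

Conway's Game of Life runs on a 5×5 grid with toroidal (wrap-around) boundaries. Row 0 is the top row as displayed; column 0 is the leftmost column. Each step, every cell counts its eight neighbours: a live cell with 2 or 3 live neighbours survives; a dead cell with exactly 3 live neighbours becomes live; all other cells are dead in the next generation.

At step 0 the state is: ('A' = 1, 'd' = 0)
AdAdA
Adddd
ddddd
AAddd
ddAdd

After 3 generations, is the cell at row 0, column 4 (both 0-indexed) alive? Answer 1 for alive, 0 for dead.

t=0: AdAdA
Adddd
ddddd
AAddd
ddAdd
t=1: AddAA
AAddA
AAddd
dAddd
ddAAA
t=2: ddddd
ddAAd
ddAdA
dAdAA
dAAdd
t=3: dAdAd
ddAAd
AAddA
dAddA
AAAAd

0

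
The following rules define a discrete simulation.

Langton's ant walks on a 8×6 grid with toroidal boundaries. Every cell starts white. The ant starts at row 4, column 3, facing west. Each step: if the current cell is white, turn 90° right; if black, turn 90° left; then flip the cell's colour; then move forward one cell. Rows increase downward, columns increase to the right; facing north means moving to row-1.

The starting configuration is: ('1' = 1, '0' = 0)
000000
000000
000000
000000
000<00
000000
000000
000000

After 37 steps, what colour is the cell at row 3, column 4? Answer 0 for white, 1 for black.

1

0) 000000
000000
000000
000000
000<00
000000
000000
000000
1) 000000
000000
000000
000^00
000100
000000
000000
000000
2) 000000
000000
000000
0001>0
000100
000000
000000
000000
3) 000000
000000
000000
000110
0001v0
000000
000000
000000
4) 000000
000000
000000
000110
000<10
000000
000000
000000
5) 000000
000000
000000
000110
000010
000v00
000000
000000
6) 000000
000000
000000
000110
000010
00<100
000000
000000
7) 000000
000000
000000
000110
00^010
001100
000000
000000
8) 000000
000000
000000
000110
001>10
001100
000000
000000
9) 000000
000000
000000
000110
001110
001v00
000000
000000
10) 000000
000000
000000
000110
001110
0010>0
000000
000000
11) 000000
000000
000000
000110
001110
001010
0000v0
000000
12) 000000
000000
000000
000110
001110
001010
000<10
000000
13) 000000
000000
000000
000110
001110
001^10
000110
000000
14) 000000
000000
000000
000110
001110
0011>0
000110
000000
15) 000000
000000
000000
000110
0011^0
001100
000110
000000
16) 000000
000000
000000
000110
001<00
001100
000110
000000
17) 000000
000000
000000
000110
001000
001v00
000110
000000
18) 000000
000000
000000
000110
001000
0010>0
000110
000000
19) 000000
000000
000000
000110
001000
001010
0001v0
000000
20) 000000
000000
000000
000110
001000
001010
00010>
000000
21) 000000
000000
000000
000110
001000
001010
000101
00000v
22) 000000
000000
000000
000110
001000
001010
000101
0000<1
23) 000000
000000
000000
000110
001000
001010
0001^1
000011
24) 000000
000000
000000
000110
001000
001010
00011>
000011
25) 000000
000000
000000
000110
001000
00101^
000110
000011
26) 000000
000000
000000
000110
001000
>01011
000110
000011
27) 000000
000000
000000
000110
001000
101011
v00110
000011
28) 000000
000000
000000
000110
001000
101011
10011<
000011
29) 000000
000000
000000
000110
001000
10101^
100111
000011
30) 000000
000000
000000
000110
001000
1010<0
100111
000011
31) 000000
000000
000000
000110
001000
101000
1001v1
000011
32) 000000
000000
000000
000110
001000
101000
10010>
000011
33) 000000
000000
000000
000110
001000
10100^
100100
000011
34) 000000
000000
000000
000110
001000
>01001
100100
000011
35) 000000
000000
000000
000110
^01000
001001
100100
000011
36) 000000
000000
000000
000110
1>1000
001001
100100
000011
37) 000000
000000
000000
000110
111000
0v1001
100100
000011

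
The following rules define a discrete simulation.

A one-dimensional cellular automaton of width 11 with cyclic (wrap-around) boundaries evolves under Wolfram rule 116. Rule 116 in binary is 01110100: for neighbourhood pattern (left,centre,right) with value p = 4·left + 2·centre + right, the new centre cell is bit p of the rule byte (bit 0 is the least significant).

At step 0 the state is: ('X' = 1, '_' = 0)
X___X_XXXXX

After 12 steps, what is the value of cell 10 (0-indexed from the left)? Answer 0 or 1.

0

k=0  X___X_XXXXX
k=1  XX__XX_____
k=2  _XX__XX____
k=3  __XX__XX___
k=4  ___XX__XX__
k=5  ____XX__XX_
k=6  _____XX__XX
k=7  X_____XX__X
k=8  XX_____XX__
k=9  _XX_____XX_
k=10  __XX_____XX
k=11  X__XX_____X
k=12  XX__XX_____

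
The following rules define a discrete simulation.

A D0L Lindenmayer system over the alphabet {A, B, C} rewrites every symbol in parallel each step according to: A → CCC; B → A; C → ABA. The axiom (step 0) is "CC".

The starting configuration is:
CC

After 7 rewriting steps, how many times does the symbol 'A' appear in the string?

972

step 0: CC
step 1: ABAABA
step 2: CCCACCCCCCACCC
step 3: ABAABAABACCCABAABAABAABAABAABACCCABAABAABA
step 4: CCCACCCCCCACCCCCCACCCABAABAABACCCACCCCCCACCCCCCACCCCCCACCCCCCACCCCCCACCCABAABAABACCCACCCCCCACCCCCCACCC
step 5: ABAABAABACCCABAABAABAABAABAABACCCABAABAABAABAABAABACCCABAA…AABACCCABAABAABAABAABAABACCCABAABAABAABAABAABACCCABAABAABA  (len 294)
step 6: CCCACCCCCCACCCCCCACCCABAABAABACCCACCCCCCACCCCCCACCCCCCACCC…CCCACCCCCCACCCCCCACCCCCCACCCABAABAABACCCACCCCCCACCCCCCACCC  (len 738)
step 7: ABAABAABACCCABAABAABAABAABAABACCCABAABAABAABAABAABACCCABAA…AABACCCABAABAABAABAABAABACCCABAABAABAABAABAABACCCABAABAABA  (len 2070)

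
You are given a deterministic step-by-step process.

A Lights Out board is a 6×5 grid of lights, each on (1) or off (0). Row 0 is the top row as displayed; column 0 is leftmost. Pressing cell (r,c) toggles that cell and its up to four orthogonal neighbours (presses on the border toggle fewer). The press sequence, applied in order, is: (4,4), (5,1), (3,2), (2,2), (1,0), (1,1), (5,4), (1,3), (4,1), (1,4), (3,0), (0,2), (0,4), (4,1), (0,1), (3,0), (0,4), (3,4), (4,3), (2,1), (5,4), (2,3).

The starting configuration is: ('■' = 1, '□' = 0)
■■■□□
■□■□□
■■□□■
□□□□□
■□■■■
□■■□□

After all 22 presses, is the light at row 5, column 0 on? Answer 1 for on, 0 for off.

gen 0: ■■■□□
■□■□□
■■□□■
□□□□□
■□■■■
□■■□□
gen 1: ■■■□□
■□■□□
■■□□■
□□□□■
■□■□□
□■■□■
gen 2: ■■■□□
■□■□□
■■□□■
□□□□■
■■■□□
■□□□■
gen 3: ■■■□□
■□■□□
■■■□■
□■■■■
■■□□□
■□□□■
gen 4: ■■■□□
■□□□□
■□□■■
□■□■■
■■□□□
■□□□■
gen 5: □■■□□
□■□□□
□□□■■
□■□■■
■■□□□
■□□□■
gen 6: □□■□□
■□■□□
□■□■■
□■□■■
■■□□□
■□□□■
gen 7: □□■□□
■□■□□
□■□■■
□■□■■
■■□□■
■□□■□
gen 8: □□■■□
■□□■■
□■□□■
□■□■■
■■□□■
■□□■□
gen 9: □□■■□
■□□■■
□■□□■
□□□■■
□□■□■
■■□■□
gen 10: □□■■■
■□□□□
□■□□□
□□□■■
□□■□■
■■□■□
gen 11: □□■■■
■□□□□
■■□□□
■■□■■
■□■□■
■■□■□
gen 12: □■□□■
■□■□□
■■□□□
■■□■■
■□■□■
■■□■□
gen 13: □■□■□
■□■□■
■■□□□
■■□■■
■□■□■
■■□■□
gen 14: □■□■□
■□■□■
■■□□□
■□□■■
□■□□■
■□□■□
gen 15: ■□■■□
■■■□■
■■□□□
■□□■■
□■□□■
■□□■□
gen 16: ■□■■□
■■■□■
□■□□□
□■□■■
■■□□■
■□□■□
gen 17: ■□■□■
■■■□□
□■□□□
□■□■■
■■□□■
■□□■□
gen 18: ■□■□■
■■■□□
□■□□■
□■□□□
■■□□□
■□□■□
gen 19: ■□■□■
■■■□□
□■□□■
□■□■□
■■■■■
■□□□□
gen 20: ■□■□■
■□■□□
■□■□■
□□□■□
■■■■■
■□□□□
gen 21: ■□■□■
■□■□□
■□■□■
□□□■□
■■■■□
■□□■■
gen 22: ■□■□■
■□■■□
■□□■□
□□□□□
■■■■□
■□□■■

1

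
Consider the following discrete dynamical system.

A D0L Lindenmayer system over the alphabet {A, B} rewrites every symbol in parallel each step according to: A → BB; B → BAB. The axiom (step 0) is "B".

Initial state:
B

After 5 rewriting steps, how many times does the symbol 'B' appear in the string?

120

0) B
1) BAB
2) BABBBBAB
3) BABBBBABBABBABBABBBBAB
4) BABBBBABBABBABBABBBBABBABBBBABBABBBBABBABBBBABBABBABBABBBBAB
5) BABBBBABBABBABBABBBBABBABBBBABBABBBBABBABBBBABBABBABBABBBB…BBBBABBABBABBABBBBABBABBBBABBABBBBABBABBBBABBABBABBABBBBAB  (len 164)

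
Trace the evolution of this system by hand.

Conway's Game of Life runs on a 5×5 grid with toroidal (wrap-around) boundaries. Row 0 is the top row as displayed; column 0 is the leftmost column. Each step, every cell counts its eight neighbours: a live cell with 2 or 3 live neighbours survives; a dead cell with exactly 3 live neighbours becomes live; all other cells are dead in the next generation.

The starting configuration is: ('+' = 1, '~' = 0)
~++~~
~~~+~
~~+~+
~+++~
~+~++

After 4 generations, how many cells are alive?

k=0  ~++~~
~~~+~
~~+~+
~+++~
~+~++
k=1  ++~~+
~+~+~
~+~~+
~+~~~
~~~~+
k=2  ~++++
~+~+~
~+~~~
~~~~~
~+~~+
k=3  ~+~~+
~+~++
~~+~~
+~~~~
~+~~+
k=4  ~+~~+
~+~++
+++++
++~~~
~+~~+

14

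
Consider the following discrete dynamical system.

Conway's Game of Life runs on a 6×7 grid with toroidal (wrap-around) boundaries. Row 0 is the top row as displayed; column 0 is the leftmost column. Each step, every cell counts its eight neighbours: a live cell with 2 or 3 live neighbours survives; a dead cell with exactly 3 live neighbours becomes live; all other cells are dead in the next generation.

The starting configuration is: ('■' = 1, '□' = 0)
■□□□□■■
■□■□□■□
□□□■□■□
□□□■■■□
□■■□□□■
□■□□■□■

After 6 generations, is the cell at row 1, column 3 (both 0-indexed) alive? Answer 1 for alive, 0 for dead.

0

t=0: ■□□□□■■
■□■□□■□
□□□■□■□
□□□■■■□
□■■□□□■
□■□□■□■
t=1: □□□□■□□
■■□□□■□
□□■■□■□
□□□■□■■
□■■□□□■
□■■□□□□
t=2: ■□■□□□□
□■■■□■■
■■■■□■□
■■□■□■■
□■□■□■■
■■■■□□□
t=3: □□□□■□□
□□□□□■□
□□□□□□□
□□□■□□□
□□□■□■□
□□□■■□□
t=4: □□□■■■□
□□□□□□□
□□□□□□□
□□□□■□□
□□■■□□□
□□□■□■□
t=5: □□□■□■□
□□□□■□□
□□□□□□□
□□□■□□□
□□■■□□□
□□□□□■□
t=6: □□□□□■□
□□□□■□□
□□□□□□□
□□■■□□□
□□■■■□□
□□■■□□□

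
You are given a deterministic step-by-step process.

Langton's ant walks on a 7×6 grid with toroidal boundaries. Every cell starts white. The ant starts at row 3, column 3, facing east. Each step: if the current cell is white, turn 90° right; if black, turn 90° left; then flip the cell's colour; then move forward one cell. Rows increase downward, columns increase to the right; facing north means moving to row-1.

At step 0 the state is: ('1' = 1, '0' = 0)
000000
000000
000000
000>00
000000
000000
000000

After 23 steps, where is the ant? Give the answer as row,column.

k=0  000000
000000
000000
000>00
000000
000000
000000
k=1  000000
000000
000000
000100
000v00
000000
000000
k=2  000000
000000
000000
000100
00<100
000000
000000
k=3  000000
000000
000000
00^100
001100
000000
000000
k=4  000000
000000
000000
001>00
001100
000000
000000
k=5  000000
000000
000^00
001000
001100
000000
000000
k=6  000000
000000
0001>0
001000
001100
000000
000000
k=7  000000
000000
000110
0010v0
001100
000000
000000
k=8  000000
000000
000110
001<10
001100
000000
000000
k=9  000000
000000
000^10
001110
001100
000000
000000
k=10  000000
000000
00<010
001110
001100
000000
000000
k=11  000000
00^000
001010
001110
001100
000000
000000
k=12  000000
001>00
001010
001110
001100
000000
000000
k=13  000000
001100
001v10
001110
001100
000000
000000
k=14  000000
001100
00<110
001110
001100
000000
000000
k=15  000000
001100
000110
00v110
001100
000000
000000
k=16  000000
001100
000110
000>10
001100
000000
000000
k=17  000000
001100
000^10
000010
001100
000000
000000
k=18  000000
001100
00<010
000010
001100
000000
000000
k=19  000000
00^100
001010
000010
001100
000000
000000
k=20  000000
0<0100
001010
000010
001100
000000
000000
k=21  0^0000
010100
001010
000010
001100
000000
000000
k=22  01>000
010100
001010
000010
001100
000000
000000
k=23  011000
01v100
001010
000010
001100
000000
000000

1,2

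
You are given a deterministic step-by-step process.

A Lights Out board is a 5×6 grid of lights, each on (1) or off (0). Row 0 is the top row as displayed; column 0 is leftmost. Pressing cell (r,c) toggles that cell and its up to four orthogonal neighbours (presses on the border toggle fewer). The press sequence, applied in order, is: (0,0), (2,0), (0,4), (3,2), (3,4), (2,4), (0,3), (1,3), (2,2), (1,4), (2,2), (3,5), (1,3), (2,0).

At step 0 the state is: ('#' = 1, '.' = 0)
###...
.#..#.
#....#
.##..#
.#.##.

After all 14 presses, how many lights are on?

16

[0] ###...
.#..#.
#....#
.##..#
.#.##.
[1] ..#...
##..#.
#....#
.##..#
.#.##.
[2] ..#...
.#..#.
.#...#
###..#
.#.##.
[3] ..####
.#....
.#...#
###..#
.#.##.
[4] ..####
.#....
.##..#
#..#.#
.####.
[5] ..####
.#....
.##.##
#...#.
.###..
[6] ..####
.#..#.
.###..
#.....
.###..
[7] .....#
.#.##.
.###..
#.....
.###..
[8] ...#.#
.##...
.##...
#.....
.###..
[9] ...#.#
.#....
...#..
#.#...
.###..
[10] ...###
.#.###
...##.
#.#...
.###..
[11] ...###
.#####
.##.#.
#.....
.###..
[12] ...###
.#####
.##.##
#...##
.###.#
[13] ....##
.#...#
.#####
#...##
.###.#
[14] ....##
##...#
#.####
....##
.###.#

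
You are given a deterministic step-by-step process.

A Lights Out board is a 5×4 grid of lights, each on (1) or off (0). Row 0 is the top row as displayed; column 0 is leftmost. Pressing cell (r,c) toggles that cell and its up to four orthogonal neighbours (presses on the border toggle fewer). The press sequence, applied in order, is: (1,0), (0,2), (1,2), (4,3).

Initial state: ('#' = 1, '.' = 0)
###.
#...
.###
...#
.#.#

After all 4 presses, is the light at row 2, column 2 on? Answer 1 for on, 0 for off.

[0] ###.
#...
.###
...#
.#.#
[1] .##.
.#..
####
...#
.#.#
[2] ...#
.##.
####
...#
.#.#
[3] ..##
...#
##.#
...#
.#.#
[4] ..##
...#
##.#
....
.##.

0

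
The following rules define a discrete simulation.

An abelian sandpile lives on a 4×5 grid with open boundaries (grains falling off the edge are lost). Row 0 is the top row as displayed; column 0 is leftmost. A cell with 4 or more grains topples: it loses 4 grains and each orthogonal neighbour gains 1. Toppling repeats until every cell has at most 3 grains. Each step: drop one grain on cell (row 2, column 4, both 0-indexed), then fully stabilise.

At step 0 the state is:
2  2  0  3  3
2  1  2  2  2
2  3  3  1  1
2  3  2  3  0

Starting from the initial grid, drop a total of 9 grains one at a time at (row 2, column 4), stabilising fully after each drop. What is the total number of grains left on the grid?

gen 0: 2  2  0  3  3
2  1  2  2  2
2  3  3  1  1
2  3  2  3  0
gen 1: 2  2  0  3  3
2  1  2  2  2
2  3  3  1  2
2  3  2  3  0
gen 2: 2  2  0  3  3
2  1  2  2  2
2  3  3  1  3
2  3  2  3  0
gen 3: 2  2  0  3  3
2  1  2  2  3
2  3  3  2  0
2  3  2  3  1
gen 4: 2  2  0  3  3
2  1  2  2  3
2  3  3  2  1
2  3  2  3  1
gen 5: 2  2  0  3  3
2  1  2  2  3
2  3  3  2  2
2  3  2  3  1
gen 6: 2  2  0  3  3
2  1  2  2  3
2  3  3  2  3
2  3  2  3  1
gen 7: 2  2  2  1  1
2  3  0  2  2
3  1  3  2  2
3  1  1  1  3
gen 8: 2  2  2  1  1
2  3  0  2  2
3  1  3  2  3
3  1  1  1  3
gen 9: 2  2  2  1  1
2  3  0  2  3
3  1  3  3  1
3  1  1  2  0

36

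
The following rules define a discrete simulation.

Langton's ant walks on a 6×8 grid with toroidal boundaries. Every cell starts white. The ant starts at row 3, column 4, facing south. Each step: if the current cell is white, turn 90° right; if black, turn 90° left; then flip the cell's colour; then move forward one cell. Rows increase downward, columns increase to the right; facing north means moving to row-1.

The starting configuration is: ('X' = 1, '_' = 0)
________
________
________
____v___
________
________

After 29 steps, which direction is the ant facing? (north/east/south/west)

west

0) ________
________
________
____v___
________
________
1) ________
________
________
___<X___
________
________
2) ________
________
___^____
___XX___
________
________
3) ________
________
___X>___
___XX___
________
________
4) ________
________
___XX___
___Xv___
________
________
5) ________
________
___XX___
___X_>__
________
________
6) ________
________
___XX___
___X_X__
_____v__
________
7) ________
________
___XX___
___X_X__
____<X__
________
8) ________
________
___XX___
___X^X__
____XX__
________
9) ________
________
___XX___
___XX>__
____XX__
________
10) ________
________
___XX^__
___XX___
____XX__
________
11) ________
________
___XXX>_
___XX___
____XX__
________
12) ________
________
___XXXX_
___XX_v_
____XX__
________
13) ________
________
___XXXX_
___XX<X_
____XX__
________
14) ________
________
___XX^X_
___XXXX_
____XX__
________
15) ________
________
___X<_X_
___XXXX_
____XX__
________
16) ________
________
___X__X_
___XvXX_
____XX__
________
17) ________
________
___X__X_
___X_>X_
____XX__
________
18) ________
________
___X_^X_
___X__X_
____XX__
________
19) ________
________
___X_X>_
___X__X_
____XX__
________
20) ________
______^_
___X_X__
___X__X_
____XX__
________
21) ________
______X>
___X_X__
___X__X_
____XX__
________
22) ________
______XX
___X_X_v
___X__X_
____XX__
________
23) ________
______XX
___X_X<X
___X__X_
____XX__
________
24) ________
______^X
___X_XXX
___X__X_
____XX__
________
25) ________
_____<_X
___X_XXX
___X__X_
____XX__
________
26) _____^__
_____X_X
___X_XXX
___X__X_
____XX__
________
27) _____X>_
_____X_X
___X_XXX
___X__X_
____XX__
________
28) _____XX_
_____XvX
___X_XXX
___X__X_
____XX__
________
29) _____XX_
_____<XX
___X_XXX
___X__X_
____XX__
________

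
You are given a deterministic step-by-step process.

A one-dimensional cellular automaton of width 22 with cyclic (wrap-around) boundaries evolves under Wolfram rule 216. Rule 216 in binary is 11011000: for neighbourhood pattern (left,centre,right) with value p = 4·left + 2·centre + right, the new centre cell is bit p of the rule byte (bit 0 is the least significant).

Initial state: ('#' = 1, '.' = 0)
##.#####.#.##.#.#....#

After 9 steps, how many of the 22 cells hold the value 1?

gen 0: ##.#####.#.##.#.#....#
gen 1: ##.#####...##....#...#
gen 2: ##.######..###....#..#
gen 3: ##.#######.####....#.#
gen 4: ##.#######.#####.....#
gen 5: ##.#######.######....#
gen 6: ##.#######.#######...#
gen 7: ##.#######.########..#
gen 8: ##.#######.#########.#
gen 9: ##.#######.#########.#

19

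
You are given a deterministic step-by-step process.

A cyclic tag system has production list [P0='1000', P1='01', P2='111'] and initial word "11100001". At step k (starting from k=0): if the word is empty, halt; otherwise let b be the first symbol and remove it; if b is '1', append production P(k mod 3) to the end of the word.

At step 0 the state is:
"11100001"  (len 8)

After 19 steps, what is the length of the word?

step 0: "11100001"  (len 8)
step 1: "11000011000"  (len 11)
step 2: "100001100001"  (len 12)
step 3: "00001100001111"  (len 14)
step 4: "0001100001111"  (len 13)
step 5: "001100001111"  (len 12)
step 6: "01100001111"  (len 11)
step 7: "1100001111"  (len 10)
step 8: "10000111101"  (len 11)
step 9: "0000111101111"  (len 13)
step 10: "000111101111"  (len 12)
step 11: "00111101111"  (len 11)
step 12: "0111101111"  (len 10)
step 13: "111101111"  (len 9)
step 14: "1110111101"  (len 10)
step 15: "110111101111"  (len 12)
step 16: "101111011111000"  (len 15)
step 17: "0111101111100001"  (len 16)
step 18: "111101111100001"  (len 15)
step 19: "111011111000011000"  (len 18)

18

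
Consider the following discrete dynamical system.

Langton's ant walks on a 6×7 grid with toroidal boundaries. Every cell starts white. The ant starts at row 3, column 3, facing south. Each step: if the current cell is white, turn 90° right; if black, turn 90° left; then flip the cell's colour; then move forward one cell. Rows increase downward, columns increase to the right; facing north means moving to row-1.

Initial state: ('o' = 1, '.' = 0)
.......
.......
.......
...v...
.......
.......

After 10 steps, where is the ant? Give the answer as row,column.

2,4

t=0: .......
.......
.......
...v...
.......
.......
t=1: .......
.......
.......
..<o...
.......
.......
t=2: .......
.......
..^....
..oo...
.......
.......
t=3: .......
.......
..o>...
..oo...
.......
.......
t=4: .......
.......
..oo...
..ov...
.......
.......
t=5: .......
.......
..oo...
..o.>..
.......
.......
t=6: .......
.......
..oo...
..o.o..
....v..
.......
t=7: .......
.......
..oo...
..o.o..
...<o..
.......
t=8: .......
.......
..oo...
..o^o..
...oo..
.......
t=9: .......
.......
..oo...
..oo>..
...oo..
.......
t=10: .......
.......
..oo^..
..oo...
...oo..
.......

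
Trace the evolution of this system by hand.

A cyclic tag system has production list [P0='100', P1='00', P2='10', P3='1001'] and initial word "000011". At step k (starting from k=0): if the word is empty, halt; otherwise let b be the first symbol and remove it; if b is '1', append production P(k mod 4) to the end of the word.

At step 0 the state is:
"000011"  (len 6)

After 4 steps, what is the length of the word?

2

0) "000011"  (len 6)
1) "00011"  (len 5)
2) "0011"  (len 4)
3) "011"  (len 3)
4) "11"  (len 2)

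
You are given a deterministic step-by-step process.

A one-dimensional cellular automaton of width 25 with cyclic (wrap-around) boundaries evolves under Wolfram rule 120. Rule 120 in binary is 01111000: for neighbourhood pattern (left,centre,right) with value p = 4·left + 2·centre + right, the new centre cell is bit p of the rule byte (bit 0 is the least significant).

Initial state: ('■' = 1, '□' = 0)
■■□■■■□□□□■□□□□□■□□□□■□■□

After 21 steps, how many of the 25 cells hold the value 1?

12

gen 0: ■■□■■■□□□□■□□□□□■□□□□■□■□
gen 1: ■■■■□■■□□□□■□□□□□■□□□□■□■
gen 2: □□□■■■■■□□□□■□□□□□■□□□□■■
gen 3: ■□□■□□□■■□□□□■□□□□□■□□□■■
gen 4: ■■□□■□□■■■□□□□■□□□□□■□□■□
gen 5: ■■■□□■□■□■■□□□□■□□□□□■□□■
gen 6: □□■■□□■□■■■■□□□□■□□□□□■□■
gen 7: ■□■■■□□■■□□■■□□□□■□□□□□■□
gen 8: □■■□■■□■■■□■■■□□□□■□□□□□■
gen 9: ■■■■■■■■□■■■□■■□□□□■□□□□□
gen 10: ■□□□□□□■■■□■■■■■□□□□■□□□□
gen 11: □■□□□□□■□■■■□□□■■□□□□■□□□
gen 12: □□■□□□□□■■□■■□□■■■□□□□■□□
gen 13: □□□■□□□□■■■■■■□■□■■□□□□■□
gen 14: □□□□■□□□■□□□□■■□■■■■□□□□■
gen 15: ■□□□□■□□□■□□□■■■■□□■■□□□□
gen 16: □■□□□□■□□□■□□■□□■■□■■■□□□
gen 17: □□■□□□□■□□□■□□■□■■■■□■■□□
gen 18: □□□■□□□□■□□□■□□■■□□■■■■■□
gen 19: □□□□■□□□□■□□□■□■■■□■□□□■■
gen 20: ■□□□□■□□□□■□□□■■□■■□■□□■■
gen 21: ■■□□□□■□□□□■□□■■■■■■□■□■□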